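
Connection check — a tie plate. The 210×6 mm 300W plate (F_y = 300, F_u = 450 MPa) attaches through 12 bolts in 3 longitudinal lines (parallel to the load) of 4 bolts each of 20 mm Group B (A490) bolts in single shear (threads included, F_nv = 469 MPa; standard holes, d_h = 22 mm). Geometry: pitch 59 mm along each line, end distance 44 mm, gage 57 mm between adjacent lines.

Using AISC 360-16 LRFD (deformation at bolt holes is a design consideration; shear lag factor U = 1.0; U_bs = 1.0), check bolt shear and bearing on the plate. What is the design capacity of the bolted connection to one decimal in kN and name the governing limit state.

Bolt shear: A_b = π(20)²/4 = 314.16 mm². φR_n = 0.75 × 469 × 314.16 × 12 × 1 = 1326.1 kN.
Bearing (6 mm plate, F_u = 450 MPa): end bolts L_c = 44 − 22/2 = 33, R_n = min(1.2×33×6×450, 2.4×20×6×450) = 106.92 kN/bolt; interior L_c = 59 − 22 = 37, R_n = 119.88 kN/bolt. φR_n = 0.75 × (3×106.92 + 9×119.88) = 1049.8 kN.
Governing: min(1326.1, 1049.8) = 1049.8 kN → bearing.

1049.8 kN (bearing governs)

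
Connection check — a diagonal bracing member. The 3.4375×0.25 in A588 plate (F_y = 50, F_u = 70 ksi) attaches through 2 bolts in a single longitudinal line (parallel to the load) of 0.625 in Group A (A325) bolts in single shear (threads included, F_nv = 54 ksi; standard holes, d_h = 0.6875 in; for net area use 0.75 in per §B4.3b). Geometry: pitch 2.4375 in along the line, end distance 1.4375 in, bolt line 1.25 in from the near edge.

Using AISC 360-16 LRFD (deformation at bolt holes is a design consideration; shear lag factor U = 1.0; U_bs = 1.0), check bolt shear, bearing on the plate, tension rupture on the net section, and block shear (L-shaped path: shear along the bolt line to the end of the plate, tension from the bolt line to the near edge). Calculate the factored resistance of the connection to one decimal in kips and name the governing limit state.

24.9 kips (bolt shear governs)

Bolt shear: A_b = π(0.625)²/4 = 0.3068 in². φR_n = 0.75 × 54 × 0.3068 × 2 × 1 = 24.9 kips.
Bearing (0.25 in plate, F_u = 70 ksi): end bolts L_c = 1.4375 − 0.6875/2 = 1.09375, R_n = min(1.2×1.09375×0.25×70, 2.4×0.625×0.25×70) = 22.969 kips/bolt; interior L_c = 2.4375 − 0.6875 = 1.75, R_n = 26.25 kips/bolt. φR_n = 0.75 × (1×22.969 + 1×26.25) = 36.9 kips.
Tension rupture (net): A_n = (3.4375 − 1×0.75)×0.25 = 0.67188 in² (U = 1.0, A_e = A_n). φR_n = 0.75 × 70 × 0.67188 = 35.3 kips.
Block shear: shear path 1×[1.4375+1×2.4375] = 1×3.875 in, A_gv = 0.96875, A_nv = 1×(3.875 − 1.5×0.75)×0.25 = 0.6875 in²; tension to near edge: (1.25 − 0.5×0.75)×0.25 = 0.21875 in². R_n = min(0.6×70×0.6875, 0.6×50×0.96875) + 1.0×70×0.21875 = min(28.875, 29.063) + 15.313 = 44.188 kips. φR_n = 0.75 × 44.188 = 33.1 kips.
Governing: min(24.9, 36.9, 35.3, 33.1) = 24.9 kips → bolt shear.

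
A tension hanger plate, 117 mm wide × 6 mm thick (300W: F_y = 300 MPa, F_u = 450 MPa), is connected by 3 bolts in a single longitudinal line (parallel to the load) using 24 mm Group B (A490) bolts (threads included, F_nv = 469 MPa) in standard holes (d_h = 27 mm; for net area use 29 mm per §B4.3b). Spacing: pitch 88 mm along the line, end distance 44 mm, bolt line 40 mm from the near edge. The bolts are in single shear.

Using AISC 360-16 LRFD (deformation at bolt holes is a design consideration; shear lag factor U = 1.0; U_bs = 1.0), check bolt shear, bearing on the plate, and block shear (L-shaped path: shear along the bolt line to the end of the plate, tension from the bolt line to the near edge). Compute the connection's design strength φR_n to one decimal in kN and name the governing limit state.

Bolt shear: A_b = π(24)²/4 = 452.39 mm². φR_n = 0.75 × 469 × 452.39 × 3 × 1 = 477.4 kN.
Bearing (6 mm plate, F_u = 450 MPa): end bolts L_c = 44 − 27/2 = 30.5, R_n = min(1.2×30.5×6×450, 2.4×24×6×450) = 98.82 kN/bolt; interior L_c = 88 − 27 = 61, R_n = 155.52 kN/bolt. φR_n = 0.75 × (1×98.82 + 2×155.52) = 307.4 kN.
Block shear: shear path 1×[44+2×88] = 1×220 mm, A_gv = 1320, A_nv = 1×(220 − 2.5×29)×6 = 885 mm²; tension to near edge: (40 − 0.5×29)×6 = 153 mm². R_n = min(0.6×450×885, 0.6×300×1320) + 1.0×450×153 = min(238.95, 237.6) + 68.85 = 306.45 kN. φR_n = 0.75 × 306.45 = 229.8 kN.
Governing: min(477.4, 307.4, 229.8) = 229.8 kN → block shear.

229.8 kN (block shear governs)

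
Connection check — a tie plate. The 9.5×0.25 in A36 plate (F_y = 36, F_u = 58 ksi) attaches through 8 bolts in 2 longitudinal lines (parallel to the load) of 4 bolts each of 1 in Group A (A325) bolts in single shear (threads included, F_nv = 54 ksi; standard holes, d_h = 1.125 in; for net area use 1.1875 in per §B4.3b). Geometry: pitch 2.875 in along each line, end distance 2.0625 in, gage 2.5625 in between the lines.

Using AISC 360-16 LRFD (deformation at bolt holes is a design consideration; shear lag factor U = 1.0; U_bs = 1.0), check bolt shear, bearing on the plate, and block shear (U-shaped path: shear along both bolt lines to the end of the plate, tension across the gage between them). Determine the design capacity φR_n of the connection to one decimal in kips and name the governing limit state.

Bolt shear: A_b = π(1)²/4 = 0.7854 in². φR_n = 0.75 × 54 × 0.7854 × 8 × 1 = 254.5 kips.
Bearing (0.25 in plate, F_u = 58 ksi): end bolts L_c = 2.0625 − 1.125/2 = 1.5, R_n = min(1.2×1.5×0.25×58, 2.4×1×0.25×58) = 26.1 kips/bolt; interior L_c = 2.875 − 1.125 = 1.75, R_n = 30.45 kips/bolt. φR_n = 0.75 × (2×26.1 + 6×30.45) = 176.2 kips.
Block shear: shear path 2×[2.0625+3×2.875] = 2×10.6875 in, A_gv = 5.3438, A_nv = 2×(10.6875 − 3.5×1.1875)×0.25 = 3.2656 in²; tension across gage: (2.5625 − 1×1.1875)×0.25 = 0.34375 in². R_n = min(0.6×58×3.2656, 0.6×36×5.3438) + 1.0×58×0.34375 = min(113.64, 115.43) + 19.938 = 133.58 kips. φR_n = 0.75 × 133.58 = 100.2 kips.
Governing: min(254.5, 176.2, 100.2) = 100.2 kips → block shear.

100.2 kips (block shear governs)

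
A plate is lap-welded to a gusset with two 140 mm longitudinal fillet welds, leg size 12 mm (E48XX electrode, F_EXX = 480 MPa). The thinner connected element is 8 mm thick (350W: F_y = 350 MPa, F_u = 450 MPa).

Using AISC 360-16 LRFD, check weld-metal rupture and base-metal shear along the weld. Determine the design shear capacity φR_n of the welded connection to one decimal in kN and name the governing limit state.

Weld metal: throat = 0.707×12 = 8.484 mm, L = 2×140 = 280 mm. φR_n = 0.75 × 0.6 × 480 × 8.484 × 280 = 513.1 kN.
Base metal shear (8 mm plate): yield φR_n = 1.0×0.6×350×8×280 = 470.4 kN; rupture φR_n = 0.75×0.6×450×8×280 = 453.6 kN; take 453.6 kN (rupture).
Governing: min(513.1, 453.6) = 453.6 kN → base-metal shear.

453.6 kN (base-metal shear governs)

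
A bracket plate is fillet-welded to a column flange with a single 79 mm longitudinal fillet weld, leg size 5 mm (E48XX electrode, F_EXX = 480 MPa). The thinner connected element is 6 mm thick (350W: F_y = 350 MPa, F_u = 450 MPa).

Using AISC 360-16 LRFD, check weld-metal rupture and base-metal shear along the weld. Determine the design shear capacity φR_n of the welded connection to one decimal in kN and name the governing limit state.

Weld metal: throat = 0.707×5 = 3.535 mm, L = 79 mm. φR_n = 0.75 × 0.6 × 480 × 3.535 × 79 = 60.3 kN.
Base metal shear (6 mm plate): yield φR_n = 1.0×0.6×350×6×79 = 99.5 kN; rupture φR_n = 0.75×0.6×450×6×79 = 96.0 kN; take 96.0 kN (rupture).
Governing: min(60.3, 96.0) = 60.3 kN → weld metal.

60.3 kN (weld metal governs)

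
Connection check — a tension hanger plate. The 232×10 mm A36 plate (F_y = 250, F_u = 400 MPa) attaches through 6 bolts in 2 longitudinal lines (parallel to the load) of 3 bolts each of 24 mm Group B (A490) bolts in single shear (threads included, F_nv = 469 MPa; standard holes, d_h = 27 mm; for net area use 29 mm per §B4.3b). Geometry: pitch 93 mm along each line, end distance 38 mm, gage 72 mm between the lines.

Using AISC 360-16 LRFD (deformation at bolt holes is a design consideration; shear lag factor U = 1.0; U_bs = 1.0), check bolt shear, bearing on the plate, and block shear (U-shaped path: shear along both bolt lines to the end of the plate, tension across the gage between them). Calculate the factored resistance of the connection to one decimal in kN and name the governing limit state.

Bolt shear: A_b = π(24)²/4 = 452.39 mm². φR_n = 0.75 × 469 × 452.39 × 6 × 1 = 954.8 kN.
Bearing (10 mm plate, F_u = 400 MPa): end bolts L_c = 38 − 27/2 = 24.5, R_n = min(1.2×24.5×10×400, 2.4×24×10×400) = 117.6 kN/bolt; interior L_c = 93 − 27 = 66, R_n = 230.4 kN/bolt. φR_n = 0.75 × (2×117.6 + 4×230.4) = 867.6 kN.
Block shear: shear path 2×[38+2×93] = 2×224 mm, A_gv = 4480, A_nv = 2×(224 − 2.5×29)×10 = 3030 mm²; tension across gage: (72 − 1×29)×10 = 430 mm². R_n = min(0.6×400×3030, 0.6×250×4480) + 1.0×400×430 = min(727.2, 672) + 172 = 844 kN. φR_n = 0.75 × 844 = 633.0 kN.
Governing: min(954.8, 867.6, 633.0) = 633.0 kN → block shear.

633.0 kN (block shear governs)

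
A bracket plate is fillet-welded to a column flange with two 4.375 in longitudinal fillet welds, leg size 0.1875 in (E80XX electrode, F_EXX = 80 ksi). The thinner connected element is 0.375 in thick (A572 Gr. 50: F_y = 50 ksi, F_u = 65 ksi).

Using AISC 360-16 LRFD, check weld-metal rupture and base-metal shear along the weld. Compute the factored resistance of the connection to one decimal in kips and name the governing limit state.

41.8 kips (weld metal governs)

Weld metal: throat = 0.707×0.1875 = 0.13256 in, L = 2×4.375 = 8.75 in. φR_n = 0.75 × 0.6 × 80 × 0.13256 × 8.75 = 41.8 kips.
Base metal shear (0.375 in plate): yield φR_n = 1.0×0.6×50×0.375×8.75 = 98.4 kips; rupture φR_n = 0.75×0.6×65×0.375×8.75 = 96.0 kips; take 96.0 kips (rupture).
Governing: min(41.8, 96.0) = 41.8 kips → weld metal.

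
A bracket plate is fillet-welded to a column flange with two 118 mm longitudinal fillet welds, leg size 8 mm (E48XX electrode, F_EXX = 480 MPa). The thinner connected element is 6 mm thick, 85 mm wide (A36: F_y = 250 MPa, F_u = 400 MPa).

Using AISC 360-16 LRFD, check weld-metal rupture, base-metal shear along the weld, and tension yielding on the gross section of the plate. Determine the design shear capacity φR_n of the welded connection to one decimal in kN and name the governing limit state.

Weld metal: throat = 0.707×8 = 5.656 mm, L = 2×118 = 236 mm. φR_n = 0.75 × 0.6 × 480 × 5.656 × 236 = 288.3 kN.
Base metal shear (6 mm plate): yield φR_n = 1.0×0.6×250×6×236 = 212.4 kN; rupture φR_n = 0.75×0.6×400×6×236 = 254.9 kN; take 212.4 kN (yield).
Tension yield (gross): A_g = 85×6 = 510 mm². φR_n = 0.90 × 250 × 510 = 114.8 kN.
Governing: min(288.3, 212.4, 114.8) = 114.8 kN → gross-section yield.

114.8 kN (gross-section yield governs)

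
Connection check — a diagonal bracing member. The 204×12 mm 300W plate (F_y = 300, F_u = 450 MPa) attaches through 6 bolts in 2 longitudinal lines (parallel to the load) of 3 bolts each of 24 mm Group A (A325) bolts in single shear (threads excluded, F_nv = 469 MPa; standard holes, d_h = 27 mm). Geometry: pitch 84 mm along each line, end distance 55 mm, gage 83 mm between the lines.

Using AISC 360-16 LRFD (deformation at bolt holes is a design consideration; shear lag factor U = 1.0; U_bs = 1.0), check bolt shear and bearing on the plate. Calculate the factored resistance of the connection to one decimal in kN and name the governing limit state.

954.8 kN (bolt shear governs)

Bolt shear: A_b = π(24)²/4 = 452.39 mm². φR_n = 0.75 × 469 × 452.39 × 6 × 1 = 954.8 kN.
Bearing (12 mm plate, F_u = 450 MPa): end bolts L_c = 55 − 27/2 = 41.5, R_n = min(1.2×41.5×12×450, 2.4×24×12×450) = 268.92 kN/bolt; interior L_c = 84 − 27 = 57, R_n = 311.04 kN/bolt. φR_n = 0.75 × (2×268.92 + 4×311.04) = 1336.5 kN.
Governing: min(954.8, 1336.5) = 954.8 kN → bolt shear.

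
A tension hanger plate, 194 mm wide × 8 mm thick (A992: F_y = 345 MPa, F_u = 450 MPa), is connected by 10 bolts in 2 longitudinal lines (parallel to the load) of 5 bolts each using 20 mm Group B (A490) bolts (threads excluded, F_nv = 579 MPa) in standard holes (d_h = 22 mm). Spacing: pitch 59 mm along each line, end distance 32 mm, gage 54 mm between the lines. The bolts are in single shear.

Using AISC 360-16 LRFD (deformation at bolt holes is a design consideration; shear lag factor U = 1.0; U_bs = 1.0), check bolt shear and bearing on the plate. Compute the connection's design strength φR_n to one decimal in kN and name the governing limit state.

1095.1 kN (bearing governs)

Bolt shear: A_b = π(20)²/4 = 314.16 mm². φR_n = 0.75 × 579 × 314.16 × 10 × 1 = 1364.2 kN.
Bearing (8 mm plate, F_u = 450 MPa): end bolts L_c = 32 − 22/2 = 21, R_n = min(1.2×21×8×450, 2.4×20×8×450) = 90.72 kN/bolt; interior L_c = 59 − 22 = 37, R_n = 159.84 kN/bolt. φR_n = 0.75 × (2×90.72 + 8×159.84) = 1095.1 kN.
Governing: min(1364.2, 1095.1) = 1095.1 kN → bearing.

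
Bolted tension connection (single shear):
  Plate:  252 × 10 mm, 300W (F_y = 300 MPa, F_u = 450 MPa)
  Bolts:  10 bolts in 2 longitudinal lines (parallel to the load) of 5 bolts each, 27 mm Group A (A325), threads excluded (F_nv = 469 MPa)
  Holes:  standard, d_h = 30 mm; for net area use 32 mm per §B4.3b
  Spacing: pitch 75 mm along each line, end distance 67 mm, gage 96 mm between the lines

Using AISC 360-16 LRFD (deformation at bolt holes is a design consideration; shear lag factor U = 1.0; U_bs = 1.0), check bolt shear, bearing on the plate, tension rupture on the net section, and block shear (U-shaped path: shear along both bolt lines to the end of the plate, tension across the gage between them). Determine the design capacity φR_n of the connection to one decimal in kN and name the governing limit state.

Bolt shear: A_b = π(27)²/4 = 572.56 mm². φR_n = 0.75 × 469 × 572.56 × 10 × 1 = 2014.0 kN.
Bearing (10 mm plate, F_u = 450 MPa): end bolts L_c = 67 − 30/2 = 52, R_n = min(1.2×52×10×450, 2.4×27×10×450) = 280.8 kN/bolt; interior L_c = 75 − 30 = 45, R_n = 243 kN/bolt. φR_n = 0.75 × (2×280.8 + 8×243) = 1879.2 kN.
Tension rupture (net): A_n = (252 − 2×32)×10 = 1880 mm² (U = 1.0, A_e = A_n). φR_n = 0.75 × 450 × 1880 = 634.5 kN.
Block shear: shear path 2×[67+4×75] = 2×367 mm, A_gv = 7340, A_nv = 2×(367 − 4.5×32)×10 = 4460 mm²; tension across gage: (96 − 1×32)×10 = 640 mm². R_n = min(0.6×450×4460, 0.6×300×7340) + 1.0×450×640 = min(1204.2, 1321.2) + 288 = 1492.2 kN. φR_n = 0.75 × 1492.2 = 1119.2 kN.
Governing: min(2014.0, 1879.2, 634.5, 1119.2) = 634.5 kN → net-section rupture.

634.5 kN (net-section rupture governs)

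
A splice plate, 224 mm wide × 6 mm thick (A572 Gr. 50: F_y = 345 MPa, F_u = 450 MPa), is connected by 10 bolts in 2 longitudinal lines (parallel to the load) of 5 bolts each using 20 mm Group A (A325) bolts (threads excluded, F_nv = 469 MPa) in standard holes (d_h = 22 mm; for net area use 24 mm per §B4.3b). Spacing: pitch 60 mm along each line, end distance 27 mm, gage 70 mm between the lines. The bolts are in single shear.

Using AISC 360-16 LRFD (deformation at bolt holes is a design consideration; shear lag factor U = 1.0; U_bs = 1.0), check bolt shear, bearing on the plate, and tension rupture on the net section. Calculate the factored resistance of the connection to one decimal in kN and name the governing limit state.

356.4 kN (net-section rupture governs)

Bolt shear: A_b = π(20)²/4 = 314.16 mm². φR_n = 0.75 × 469 × 314.16 × 10 × 1 = 1105.1 kN.
Bearing (6 mm plate, F_u = 450 MPa): end bolts L_c = 27 − 22/2 = 16, R_n = min(1.2×16×6×450, 2.4×20×6×450) = 51.84 kN/bolt; interior L_c = 60 − 22 = 38, R_n = 123.12 kN/bolt. φR_n = 0.75 × (2×51.84 + 8×123.12) = 816.5 kN.
Tension rupture (net): A_n = (224 − 2×24)×6 = 1056 mm² (U = 1.0, A_e = A_n). φR_n = 0.75 × 450 × 1056 = 356.4 kN.
Governing: min(1105.1, 816.5, 356.4) = 356.4 kN → net-section rupture.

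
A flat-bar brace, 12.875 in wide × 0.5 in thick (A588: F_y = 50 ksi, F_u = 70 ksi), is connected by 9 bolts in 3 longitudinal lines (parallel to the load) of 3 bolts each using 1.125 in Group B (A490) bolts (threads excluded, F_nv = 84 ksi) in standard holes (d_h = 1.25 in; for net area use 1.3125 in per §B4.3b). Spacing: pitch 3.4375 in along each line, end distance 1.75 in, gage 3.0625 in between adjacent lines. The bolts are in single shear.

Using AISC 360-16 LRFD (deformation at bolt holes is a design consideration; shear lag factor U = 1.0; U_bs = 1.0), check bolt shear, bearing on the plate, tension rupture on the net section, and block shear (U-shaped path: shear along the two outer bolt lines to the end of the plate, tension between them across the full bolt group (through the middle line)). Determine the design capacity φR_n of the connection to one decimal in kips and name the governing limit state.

Bolt shear: A_b = π(1.125)²/4 = 0.99402 in². φR_n = 0.75 × 84 × 0.99402 × 9 × 1 = 563.6 kips.
Bearing (0.5 in plate, F_u = 70 ksi): end bolts L_c = 1.75 − 1.25/2 = 1.125, R_n = min(1.2×1.125×0.5×70, 2.4×1.125×0.5×70) = 47.25 kips/bolt; interior L_c = 3.4375 − 1.25 = 2.1875, R_n = 91.875 kips/bolt. φR_n = 0.75 × (3×47.25 + 6×91.875) = 519.8 kips.
Tension rupture (net): A_n = (12.875 − 3×1.3125)×0.5 = 4.4688 in² (U = 1.0, A_e = A_n). φR_n = 0.75 × 70 × 4.4688 = 234.6 kips.
Block shear: shear path 2×[1.75+2×3.4375] = 2×8.625 in, A_gv = 8.625, A_nv = 2×(8.625 − 2.5×1.3125)×0.5 = 5.3438 in²; tension across gage: (6.125 − 2×1.3125)×0.5 = 1.75 in². R_n = min(0.6×70×5.3438, 0.6×50×8.625) + 1.0×70×1.75 = min(224.44, 258.75) + 122.5 = 346.94 kips. φR_n = 0.75 × 346.94 = 260.2 kips.
Governing: min(563.6, 519.8, 234.6, 260.2) = 234.6 kips → net-section rupture.

234.6 kips (net-section rupture governs)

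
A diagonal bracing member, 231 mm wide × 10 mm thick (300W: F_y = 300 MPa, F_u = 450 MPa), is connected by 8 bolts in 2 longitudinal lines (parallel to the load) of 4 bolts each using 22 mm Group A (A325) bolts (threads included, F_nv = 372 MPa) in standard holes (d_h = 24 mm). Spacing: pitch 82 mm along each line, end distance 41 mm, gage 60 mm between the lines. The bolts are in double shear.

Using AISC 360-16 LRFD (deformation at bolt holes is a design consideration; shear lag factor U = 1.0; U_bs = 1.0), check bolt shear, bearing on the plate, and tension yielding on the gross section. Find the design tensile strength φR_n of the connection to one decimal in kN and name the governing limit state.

623.7 kN (gross-section yield governs)

Bolt shear: A_b = π(22)²/4 = 380.13 mm². φR_n = 0.75 × 372 × 380.13 × 8 × 2 = 1696.9 kN.
Bearing (10 mm plate, F_u = 450 MPa): end bolts L_c = 41 − 24/2 = 29, R_n = min(1.2×29×10×450, 2.4×22×10×450) = 156.6 kN/bolt; interior L_c = 82 − 24 = 58, R_n = 237.6 kN/bolt. φR_n = 0.75 × (2×156.6 + 6×237.6) = 1304.1 kN.
Tension yield (gross): A_g = 231×10 = 2310 mm². φR_n = 0.90 × 300 × 2310 = 623.7 kN.
Governing: min(1696.9, 1304.1, 623.7) = 623.7 kN → gross-section yield.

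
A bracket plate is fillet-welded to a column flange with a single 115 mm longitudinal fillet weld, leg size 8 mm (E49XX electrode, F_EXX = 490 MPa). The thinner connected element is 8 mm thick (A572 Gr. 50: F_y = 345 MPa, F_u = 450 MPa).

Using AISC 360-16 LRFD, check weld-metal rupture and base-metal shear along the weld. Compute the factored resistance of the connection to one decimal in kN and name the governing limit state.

143.4 kN (weld metal governs)

Weld metal: throat = 0.707×8 = 5.656 mm, L = 115 mm. φR_n = 0.75 × 0.6 × 490 × 5.656 × 115 = 143.4 kN.
Base metal shear (8 mm plate): yield φR_n = 1.0×0.6×345×8×115 = 190.4 kN; rupture φR_n = 0.75×0.6×450×8×115 = 186.3 kN; take 186.3 kN (rupture).
Governing: min(143.4, 186.3) = 143.4 kN → weld metal.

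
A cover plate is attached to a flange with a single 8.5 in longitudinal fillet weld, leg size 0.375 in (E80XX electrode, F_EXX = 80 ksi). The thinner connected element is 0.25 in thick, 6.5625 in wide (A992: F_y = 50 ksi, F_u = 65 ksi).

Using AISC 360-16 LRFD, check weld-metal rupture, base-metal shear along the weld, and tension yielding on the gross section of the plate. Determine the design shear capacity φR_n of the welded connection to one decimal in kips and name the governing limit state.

Weld metal: throat = 0.707×0.375 = 0.26513 in, L = 8.5 in. φR_n = 0.75 × 0.6 × 80 × 0.26513 × 8.5 = 81.1 kips.
Base metal shear (0.25 in plate): yield φR_n = 1.0×0.6×50×0.25×8.5 = 63.8 kips; rupture φR_n = 0.75×0.6×65×0.25×8.5 = 62.2 kips; take 62.2 kips (rupture).
Tension yield (gross): A_g = 6.5625×0.25 = 1.6406 in². φR_n = 0.90 × 50 × 1.6406 = 73.8 kips.
Governing: min(81.1, 62.2, 73.8) = 62.2 kips → base-metal shear.

62.2 kips (base-metal shear governs)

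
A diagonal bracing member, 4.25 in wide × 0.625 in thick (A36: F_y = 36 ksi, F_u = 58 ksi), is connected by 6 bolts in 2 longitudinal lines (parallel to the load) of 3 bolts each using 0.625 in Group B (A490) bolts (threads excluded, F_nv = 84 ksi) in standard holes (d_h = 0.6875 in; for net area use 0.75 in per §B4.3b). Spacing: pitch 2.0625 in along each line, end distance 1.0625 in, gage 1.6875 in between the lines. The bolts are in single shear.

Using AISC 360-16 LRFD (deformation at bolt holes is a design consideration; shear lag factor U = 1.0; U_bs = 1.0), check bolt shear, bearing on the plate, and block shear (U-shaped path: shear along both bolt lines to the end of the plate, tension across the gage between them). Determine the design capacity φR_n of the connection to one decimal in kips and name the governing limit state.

116.0 kips (bolt shear governs)

Bolt shear: A_b = π(0.625)²/4 = 0.3068 in². φR_n = 0.75 × 84 × 0.3068 × 6 × 1 = 116.0 kips.
Bearing (0.625 in plate, F_u = 58 ksi): end bolts L_c = 1.0625 − 0.6875/2 = 0.71875, R_n = min(1.2×0.71875×0.625×58, 2.4×0.625×0.625×58) = 31.266 kips/bolt; interior L_c = 2.0625 − 0.6875 = 1.375, R_n = 54.375 kips/bolt. φR_n = 0.75 × (2×31.266 + 4×54.375) = 210.0 kips.
Block shear: shear path 2×[1.0625+2×2.0625] = 2×5.1875 in, A_gv = 6.4844, A_nv = 2×(5.1875 − 2.5×0.75)×0.625 = 4.1406 in²; tension across gage: (1.6875 − 1×0.75)×0.625 = 0.58594 in². R_n = min(0.6×58×4.1406, 0.6×36×6.4844) + 1.0×58×0.58594 = min(144.09, 140.06) + 33.985 = 174.05 kips. φR_n = 0.75 × 174.05 = 130.5 kips.
Governing: min(116.0, 210.0, 130.5) = 116.0 kips → bolt shear.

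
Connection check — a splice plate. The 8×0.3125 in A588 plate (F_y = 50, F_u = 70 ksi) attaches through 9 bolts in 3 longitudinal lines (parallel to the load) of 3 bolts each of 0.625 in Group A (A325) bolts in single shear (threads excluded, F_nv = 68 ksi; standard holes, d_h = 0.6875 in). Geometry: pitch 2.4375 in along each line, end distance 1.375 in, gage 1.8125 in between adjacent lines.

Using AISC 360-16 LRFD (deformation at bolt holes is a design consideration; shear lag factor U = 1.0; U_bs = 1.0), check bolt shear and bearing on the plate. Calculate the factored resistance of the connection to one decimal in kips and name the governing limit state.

Bolt shear: A_b = π(0.625)²/4 = 0.3068 in². φR_n = 0.75 × 68 × 0.3068 × 9 × 1 = 140.8 kips.
Bearing (0.3125 in plate, F_u = 70 ksi): end bolts L_c = 1.375 − 0.6875/2 = 1.03125, R_n = min(1.2×1.03125×0.3125×70, 2.4×0.625×0.3125×70) = 27.07 kips/bolt; interior L_c = 2.4375 − 0.6875 = 1.75, R_n = 32.813 kips/bolt. φR_n = 0.75 × (3×27.07 + 6×32.813) = 208.6 kips.
Governing: min(140.8, 208.6) = 140.8 kips → bolt shear.

140.8 kips (bolt shear governs)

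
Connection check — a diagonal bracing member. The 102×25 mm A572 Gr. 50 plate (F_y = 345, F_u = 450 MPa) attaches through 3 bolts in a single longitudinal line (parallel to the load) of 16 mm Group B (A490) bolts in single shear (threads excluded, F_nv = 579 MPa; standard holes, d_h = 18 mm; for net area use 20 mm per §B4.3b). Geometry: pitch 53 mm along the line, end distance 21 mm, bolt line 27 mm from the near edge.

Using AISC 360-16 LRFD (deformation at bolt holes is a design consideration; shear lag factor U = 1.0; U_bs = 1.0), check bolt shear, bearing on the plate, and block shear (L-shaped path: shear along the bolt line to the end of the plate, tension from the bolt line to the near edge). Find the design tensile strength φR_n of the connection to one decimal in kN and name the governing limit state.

261.9 kN (bolt shear governs)

Bolt shear: A_b = π(16)²/4 = 201.06 mm². φR_n = 0.75 × 579 × 201.06 × 3 × 1 = 261.9 kN.
Bearing (25 mm plate, F_u = 450 MPa): end bolts L_c = 21 − 18/2 = 12, R_n = min(1.2×12×25×450, 2.4×16×25×450) = 162 kN/bolt; interior L_c = 53 − 18 = 35, R_n = 432 kN/bolt. φR_n = 0.75 × (1×162 + 2×432) = 769.5 kN.
Block shear: shear path 1×[21+2×53] = 1×127 mm, A_gv = 3175, A_nv = 1×(127 − 2.5×20)×25 = 1925 mm²; tension to near edge: (27 − 0.5×20)×25 = 425 mm². R_n = min(0.6×450×1925, 0.6×345×3175) + 1.0×450×425 = min(519.75, 657.23) + 191.25 = 711 kN. φR_n = 0.75 × 711 = 533.3 kN.
Governing: min(261.9, 769.5, 533.3) = 261.9 kN → bolt shear.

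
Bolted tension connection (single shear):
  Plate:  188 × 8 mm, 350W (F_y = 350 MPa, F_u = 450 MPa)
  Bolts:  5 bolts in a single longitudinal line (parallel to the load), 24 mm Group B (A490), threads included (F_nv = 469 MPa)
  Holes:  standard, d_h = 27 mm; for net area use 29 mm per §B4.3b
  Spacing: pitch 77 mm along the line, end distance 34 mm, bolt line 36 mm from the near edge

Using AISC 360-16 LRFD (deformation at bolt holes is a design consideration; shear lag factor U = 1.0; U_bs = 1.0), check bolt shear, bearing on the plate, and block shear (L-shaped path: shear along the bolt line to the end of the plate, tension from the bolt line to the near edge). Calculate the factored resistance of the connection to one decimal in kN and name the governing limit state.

Bolt shear: A_b = π(24)²/4 = 452.39 mm². φR_n = 0.75 × 469 × 452.39 × 5 × 1 = 795.6 kN.
Bearing (8 mm plate, F_u = 450 MPa): end bolts L_c = 34 − 27/2 = 20.5, R_n = min(1.2×20.5×8×450, 2.4×24×8×450) = 88.56 kN/bolt; interior L_c = 77 − 27 = 50, R_n = 207.36 kN/bolt. φR_n = 0.75 × (1×88.56 + 4×207.36) = 688.5 kN.
Block shear: shear path 1×[34+4×77] = 1×342 mm, A_gv = 2736, A_nv = 1×(342 − 4.5×29)×8 = 1692 mm²; tension to near edge: (36 − 0.5×29)×8 = 172 mm². R_n = min(0.6×450×1692, 0.6×350×2736) + 1.0×450×172 = min(456.84, 574.56) + 77.4 = 534.24 kN. φR_n = 0.75 × 534.24 = 400.7 kN.
Governing: min(795.6, 688.5, 400.7) = 400.7 kN → block shear.

400.7 kN (block shear governs)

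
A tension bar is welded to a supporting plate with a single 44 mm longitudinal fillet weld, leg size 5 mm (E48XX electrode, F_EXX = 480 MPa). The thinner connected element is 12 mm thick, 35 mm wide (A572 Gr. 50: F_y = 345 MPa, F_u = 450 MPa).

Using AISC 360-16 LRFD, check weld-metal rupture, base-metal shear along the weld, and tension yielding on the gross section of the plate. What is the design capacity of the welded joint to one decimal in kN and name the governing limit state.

Weld metal: throat = 0.707×5 = 3.535 mm, L = 44 mm. φR_n = 0.75 × 0.6 × 480 × 3.535 × 44 = 33.6 kN.
Base metal shear (12 mm plate): yield φR_n = 1.0×0.6×345×12×44 = 109.3 kN; rupture φR_n = 0.75×0.6×450×12×44 = 106.9 kN; take 106.9 kN (rupture).
Tension yield (gross): A_g = 35×12 = 420 mm². φR_n = 0.90 × 345 × 420 = 130.4 kN.
Governing: min(33.6, 106.9, 130.4) = 33.6 kN → weld metal.

33.6 kN (weld metal governs)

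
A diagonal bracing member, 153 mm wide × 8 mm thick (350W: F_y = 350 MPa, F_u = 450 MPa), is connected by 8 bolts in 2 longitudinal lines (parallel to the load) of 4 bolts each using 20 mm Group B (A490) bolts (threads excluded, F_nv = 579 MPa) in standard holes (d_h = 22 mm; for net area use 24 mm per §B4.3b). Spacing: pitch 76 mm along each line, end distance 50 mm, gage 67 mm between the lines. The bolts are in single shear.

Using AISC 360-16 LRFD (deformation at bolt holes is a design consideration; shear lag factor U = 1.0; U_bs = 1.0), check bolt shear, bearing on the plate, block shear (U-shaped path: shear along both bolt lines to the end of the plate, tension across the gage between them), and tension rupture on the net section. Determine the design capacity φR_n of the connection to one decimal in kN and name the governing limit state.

Bolt shear: A_b = π(20)²/4 = 314.16 mm². φR_n = 0.75 × 579 × 314.16 × 8 × 1 = 1091.4 kN.
Bearing (8 mm plate, F_u = 450 MPa): end bolts L_c = 50 − 22/2 = 39, R_n = min(1.2×39×8×450, 2.4×20×8×450) = 168.48 kN/bolt; interior L_c = 76 − 22 = 54, R_n = 172.8 kN/bolt. φR_n = 0.75 × (2×168.48 + 6×172.8) = 1030.3 kN.
Block shear: shear path 2×[50+3×76] = 2×278 mm, A_gv = 4448, A_nv = 2×(278 − 3.5×24)×8 = 3104 mm²; tension across gage: (67 − 1×24)×8 = 344 mm². R_n = min(0.6×450×3104, 0.6×350×4448) + 1.0×450×344 = min(838.08, 934.08) + 154.8 = 992.88 kN. φR_n = 0.75 × 992.88 = 744.7 kN.
Tension rupture (net): A_n = (153 − 2×24)×8 = 840 mm² (U = 1.0, A_e = A_n). φR_n = 0.75 × 450 × 840 = 283.5 kN.
Governing: min(1091.4, 1030.3, 744.7, 283.5) = 283.5 kN → net-section rupture.

283.5 kN (net-section rupture governs)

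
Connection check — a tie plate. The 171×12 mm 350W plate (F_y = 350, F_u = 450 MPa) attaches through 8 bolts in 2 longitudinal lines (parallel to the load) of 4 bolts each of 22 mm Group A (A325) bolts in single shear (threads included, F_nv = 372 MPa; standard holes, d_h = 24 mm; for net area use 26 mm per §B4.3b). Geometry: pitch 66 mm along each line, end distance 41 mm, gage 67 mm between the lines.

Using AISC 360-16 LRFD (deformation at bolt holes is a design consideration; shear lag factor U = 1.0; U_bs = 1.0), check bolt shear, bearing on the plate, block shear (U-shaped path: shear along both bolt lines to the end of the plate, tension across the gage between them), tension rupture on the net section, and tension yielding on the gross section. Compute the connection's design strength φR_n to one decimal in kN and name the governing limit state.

Bolt shear: A_b = π(22)²/4 = 380.13 mm². φR_n = 0.75 × 372 × 380.13 × 8 × 1 = 848.5 kN.
Bearing (12 mm plate, F_u = 450 MPa): end bolts L_c = 41 − 24/2 = 29, R_n = min(1.2×29×12×450, 2.4×22×12×450) = 187.92 kN/bolt; interior L_c = 66 − 24 = 42, R_n = 272.16 kN/bolt. φR_n = 0.75 × (2×187.92 + 6×272.16) = 1506.6 kN.
Block shear: shear path 2×[41+3×66] = 2×239 mm, A_gv = 5736, A_nv = 2×(239 − 3.5×26)×12 = 3552 mm²; tension across gage: (67 − 1×26)×12 = 492 mm². R_n = min(0.6×450×3552, 0.6×350×5736) + 1.0×450×492 = min(959.04, 1204.6) + 221.4 = 1180.4 kN. φR_n = 0.75 × 1180.4 = 885.3 kN.
Tension rupture (net): A_n = (171 − 2×26)×12 = 1428 mm² (U = 1.0, A_e = A_n). φR_n = 0.75 × 450 × 1428 = 482.0 kN.
Tension yield (gross): A_g = 171×12 = 2052 mm². φR_n = 0.90 × 350 × 2052 = 646.4 kN.
Governing: min(848.5, 1506.6, 885.3, 482.0, 646.4) = 482.0 kN → net-section rupture.

482.0 kN (net-section rupture governs)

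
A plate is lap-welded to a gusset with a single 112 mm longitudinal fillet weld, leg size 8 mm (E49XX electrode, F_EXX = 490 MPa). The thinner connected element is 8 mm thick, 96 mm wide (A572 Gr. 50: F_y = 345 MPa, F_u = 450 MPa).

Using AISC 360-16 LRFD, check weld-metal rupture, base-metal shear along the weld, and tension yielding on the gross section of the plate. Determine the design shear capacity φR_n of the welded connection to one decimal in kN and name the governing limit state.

Weld metal: throat = 0.707×8 = 5.656 mm, L = 112 mm. φR_n = 0.75 × 0.6 × 490 × 5.656 × 112 = 139.7 kN.
Base metal shear (8 mm plate): yield φR_n = 1.0×0.6×345×8×112 = 185.5 kN; rupture φR_n = 0.75×0.6×450×8×112 = 181.4 kN; take 181.4 kN (rupture).
Tension yield (gross): A_g = 96×8 = 768 mm². φR_n = 0.90 × 345 × 768 = 238.5 kN.
Governing: min(139.7, 181.4, 238.5) = 139.7 kN → weld metal.

139.7 kN (weld metal governs)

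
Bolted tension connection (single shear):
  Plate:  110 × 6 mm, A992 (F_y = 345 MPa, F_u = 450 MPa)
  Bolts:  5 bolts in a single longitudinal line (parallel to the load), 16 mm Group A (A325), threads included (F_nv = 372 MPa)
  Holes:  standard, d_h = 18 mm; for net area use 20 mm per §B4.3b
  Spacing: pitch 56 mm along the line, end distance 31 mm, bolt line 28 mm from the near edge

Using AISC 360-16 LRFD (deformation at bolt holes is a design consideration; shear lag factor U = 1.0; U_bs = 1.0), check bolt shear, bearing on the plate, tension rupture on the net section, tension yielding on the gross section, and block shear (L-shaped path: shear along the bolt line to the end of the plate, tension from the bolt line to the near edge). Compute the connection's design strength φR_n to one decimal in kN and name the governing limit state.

Bolt shear: A_b = π(16)²/4 = 201.06 mm². φR_n = 0.75 × 372 × 201.06 × 5 × 1 = 280.5 kN.
Bearing (6 mm plate, F_u = 450 MPa): end bolts L_c = 31 − 18/2 = 22, R_n = min(1.2×22×6×450, 2.4×16×6×450) = 71.28 kN/bolt; interior L_c = 56 − 18 = 38, R_n = 103.68 kN/bolt. φR_n = 0.75 × (1×71.28 + 4×103.68) = 364.5 kN.
Tension rupture (net): A_n = (110 − 1×20)×6 = 540 mm² (U = 1.0, A_e = A_n). φR_n = 0.75 × 450 × 540 = 182.3 kN.
Tension yield (gross): A_g = 110×6 = 660 mm². φR_n = 0.90 × 345 × 660 = 204.9 kN.
Block shear: shear path 1×[31+4×56] = 1×255 mm, A_gv = 1530, A_nv = 1×(255 − 4.5×20)×6 = 990 mm²; tension to near edge: (28 − 0.5×20)×6 = 108 mm². R_n = min(0.6×450×990, 0.6×345×1530) + 1.0×450×108 = min(267.3, 316.71) + 48.6 = 315.9 kN. φR_n = 0.75 × 315.9 = 236.9 kN.
Governing: min(280.5, 364.5, 182.3, 204.9, 236.9) = 182.3 kN → net-section rupture.

182.3 kN (net-section rupture governs)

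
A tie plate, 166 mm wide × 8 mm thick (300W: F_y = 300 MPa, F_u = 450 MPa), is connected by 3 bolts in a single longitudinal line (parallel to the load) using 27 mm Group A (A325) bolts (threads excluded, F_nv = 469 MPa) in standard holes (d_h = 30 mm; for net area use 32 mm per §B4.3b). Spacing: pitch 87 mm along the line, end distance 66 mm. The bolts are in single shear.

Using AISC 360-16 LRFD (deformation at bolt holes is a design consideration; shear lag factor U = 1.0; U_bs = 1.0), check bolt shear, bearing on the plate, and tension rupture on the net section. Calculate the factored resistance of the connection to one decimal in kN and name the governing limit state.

361.8 kN (net-section rupture governs)

Bolt shear: A_b = π(27)²/4 = 572.56 mm². φR_n = 0.75 × 469 × 572.56 × 3 × 1 = 604.2 kN.
Bearing (8 mm plate, F_u = 450 MPa): end bolts L_c = 66 − 30/2 = 51, R_n = min(1.2×51×8×450, 2.4×27×8×450) = 220.32 kN/bolt; interior L_c = 87 − 30 = 57, R_n = 233.28 kN/bolt. φR_n = 0.75 × (1×220.32 + 2×233.28) = 515.2 kN.
Tension rupture (net): A_n = (166 − 1×32)×8 = 1072 mm² (U = 1.0, A_e = A_n). φR_n = 0.75 × 450 × 1072 = 361.8 kN.
Governing: min(604.2, 515.2, 361.8) = 361.8 kN → net-section rupture.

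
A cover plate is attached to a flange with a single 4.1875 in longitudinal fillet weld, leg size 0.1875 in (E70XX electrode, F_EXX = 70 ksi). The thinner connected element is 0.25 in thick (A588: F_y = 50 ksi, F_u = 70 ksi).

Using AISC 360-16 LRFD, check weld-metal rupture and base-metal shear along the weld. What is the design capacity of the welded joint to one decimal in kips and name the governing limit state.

17.5 kips (weld metal governs)

Weld metal: throat = 0.707×0.1875 = 0.13256 in, L = 4.1875 in. φR_n = 0.75 × 0.6 × 70 × 0.13256 × 4.1875 = 17.5 kips.
Base metal shear (0.25 in plate): yield φR_n = 1.0×0.6×50×0.25×4.1875 = 31.4 kips; rupture φR_n = 0.75×0.6×70×0.25×4.1875 = 33.0 kips; take 31.4 kips (yield).
Governing: min(17.5, 31.4) = 17.5 kips → weld metal.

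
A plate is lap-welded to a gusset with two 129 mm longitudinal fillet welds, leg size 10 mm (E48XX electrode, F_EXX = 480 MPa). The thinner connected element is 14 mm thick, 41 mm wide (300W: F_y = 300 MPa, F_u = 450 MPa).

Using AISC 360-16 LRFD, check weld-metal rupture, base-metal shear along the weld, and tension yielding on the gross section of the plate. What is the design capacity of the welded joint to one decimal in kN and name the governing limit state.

Weld metal: throat = 0.707×10 = 7.07 mm, L = 2×129 = 258 mm. φR_n = 0.75 × 0.6 × 480 × 7.07 × 258 = 394.0 kN.
Base metal shear (14 mm plate): yield φR_n = 1.0×0.6×300×14×258 = 650.2 kN; rupture φR_n = 0.75×0.6×450×14×258 = 731.4 kN; take 650.2 kN (yield).
Tension yield (gross): A_g = 41×14 = 574 mm². φR_n = 0.90 × 300 × 574 = 155.0 kN.
Governing: min(394.0, 650.2, 155.0) = 155.0 kN → gross-section yield.

155.0 kN (gross-section yield governs)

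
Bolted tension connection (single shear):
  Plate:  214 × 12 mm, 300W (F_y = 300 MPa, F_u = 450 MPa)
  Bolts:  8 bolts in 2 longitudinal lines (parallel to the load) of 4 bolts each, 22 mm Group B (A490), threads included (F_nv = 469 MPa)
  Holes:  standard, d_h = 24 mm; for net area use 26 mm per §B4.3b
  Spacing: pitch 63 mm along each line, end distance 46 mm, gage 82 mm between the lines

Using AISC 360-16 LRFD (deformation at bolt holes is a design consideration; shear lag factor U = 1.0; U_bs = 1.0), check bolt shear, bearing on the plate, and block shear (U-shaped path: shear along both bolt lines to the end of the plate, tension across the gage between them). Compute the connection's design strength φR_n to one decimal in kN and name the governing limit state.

926.6 kN (block shear governs)

Bolt shear: A_b = π(22)²/4 = 380.13 mm². φR_n = 0.75 × 469 × 380.13 × 8 × 1 = 1069.7 kN.
Bearing (12 mm plate, F_u = 450 MPa): end bolts L_c = 46 − 24/2 = 34, R_n = min(1.2×34×12×450, 2.4×22×12×450) = 220.32 kN/bolt; interior L_c = 63 − 24 = 39, R_n = 252.72 kN/bolt. φR_n = 0.75 × (2×220.32 + 6×252.72) = 1467.7 kN.
Block shear: shear path 2×[46+3×63] = 2×235 mm, A_gv = 5640, A_nv = 2×(235 − 3.5×26)×12 = 3456 mm²; tension across gage: (82 − 1×26)×12 = 672 mm². R_n = min(0.6×450×3456, 0.6×300×5640) + 1.0×450×672 = min(933.12, 1015.2) + 302.4 = 1235.5 kN. φR_n = 0.75 × 1235.5 = 926.6 kN.
Governing: min(1069.7, 1467.7, 926.6) = 926.6 kN → block shear.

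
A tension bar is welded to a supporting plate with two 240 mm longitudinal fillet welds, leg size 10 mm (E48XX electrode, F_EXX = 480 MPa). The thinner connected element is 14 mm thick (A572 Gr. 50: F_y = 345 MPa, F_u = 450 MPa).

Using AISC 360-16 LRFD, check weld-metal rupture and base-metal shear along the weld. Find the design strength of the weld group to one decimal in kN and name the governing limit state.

733.0 kN (weld metal governs)

Weld metal: throat = 0.707×10 = 7.07 mm, L = 2×240 = 480 mm. φR_n = 0.75 × 0.6 × 480 × 7.07 × 480 = 733.0 kN.
Base metal shear (14 mm plate): yield φR_n = 1.0×0.6×345×14×480 = 1391.0 kN; rupture φR_n = 0.75×0.6×450×14×480 = 1360.8 kN; take 1360.8 kN (rupture).
Governing: min(733.0, 1360.8) = 733.0 kN → weld metal.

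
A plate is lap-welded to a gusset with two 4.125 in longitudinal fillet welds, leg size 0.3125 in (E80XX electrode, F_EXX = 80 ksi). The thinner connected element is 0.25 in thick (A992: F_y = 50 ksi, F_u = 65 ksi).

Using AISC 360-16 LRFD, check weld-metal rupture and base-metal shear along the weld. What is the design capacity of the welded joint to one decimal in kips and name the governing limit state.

Weld metal: throat = 0.707×0.3125 = 0.22094 in, L = 2×4.125 = 8.25 in. φR_n = 0.75 × 0.6 × 80 × 0.22094 × 8.25 = 65.6 kips.
Base metal shear (0.25 in plate): yield φR_n = 1.0×0.6×50×0.25×8.25 = 61.9 kips; rupture φR_n = 0.75×0.6×65×0.25×8.25 = 60.3 kips; take 60.3 kips (rupture).
Governing: min(65.6, 60.3) = 60.3 kips → base-metal shear.

60.3 kips (base-metal shear governs)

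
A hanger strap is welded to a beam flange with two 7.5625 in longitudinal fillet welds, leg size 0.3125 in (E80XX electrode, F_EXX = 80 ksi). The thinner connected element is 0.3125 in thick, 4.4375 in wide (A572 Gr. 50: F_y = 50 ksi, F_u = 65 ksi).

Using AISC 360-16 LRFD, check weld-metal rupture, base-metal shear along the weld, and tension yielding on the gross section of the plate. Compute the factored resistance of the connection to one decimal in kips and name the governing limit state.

Weld metal: throat = 0.707×0.3125 = 0.22094 in, L = 2×7.5625 = 15.125 in. φR_n = 0.75 × 0.6 × 80 × 0.22094 × 15.125 = 120.3 kips.
Base metal shear (0.3125 in plate): yield φR_n = 1.0×0.6×50×0.3125×15.125 = 141.8 kips; rupture φR_n = 0.75×0.6×65×0.3125×15.125 = 138.3 kips; take 138.3 kips (rupture).
Tension yield (gross): A_g = 4.4375×0.3125 = 1.3867 in². φR_n = 0.90 × 50 × 1.3867 = 62.4 kips.
Governing: min(120.3, 138.3, 62.4) = 62.4 kips → gross-section yield.

62.4 kips (gross-section yield governs)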